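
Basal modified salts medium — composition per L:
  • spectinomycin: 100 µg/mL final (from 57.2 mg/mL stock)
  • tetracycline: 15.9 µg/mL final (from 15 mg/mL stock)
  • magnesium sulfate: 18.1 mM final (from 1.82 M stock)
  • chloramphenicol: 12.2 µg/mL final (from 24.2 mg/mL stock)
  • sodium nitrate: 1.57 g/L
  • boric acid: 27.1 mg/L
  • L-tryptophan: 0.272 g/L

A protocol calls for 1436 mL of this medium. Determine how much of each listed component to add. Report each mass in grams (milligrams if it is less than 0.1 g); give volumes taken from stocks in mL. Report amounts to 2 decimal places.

spectinomycin 2.51 mL; tetracycline 1.52 mL; magnesium sulfate 14.28 mL; chloramphenicol 0.72 mL; sodium nitrate 2.25 g; boric acid 38.92 mg; L-tryptophan 0.39 g

Working volume: 1436 mL = 1.436 L.
spectinomycin: V = C2·V2/C1 = 100 µg/mL × 1436 mL ÷ 57200 µg/mL = 2.51 mL
tetracycline: dilute stock: 15.9 µg/mL × 1436 mL ÷ 15000 µg/mL = 1.52 mL
magnesium sulfate: C1V1 = C2V2 → 18.1 mM × 1436 mL ÷ 1820 mM = 14.28 mL
chloramphenicol: dilute stock: 12.2 µg/mL × 1436 mL ÷ 24200 µg/mL = 0.72 mL
sodium nitrate: 1.57 g/L × 1.436 L = 2.25 g
boric acid: 27.1 mg/L × 1.436 L = 38.92 mg
L-tryptophan: 0.272 g/L × 1.436 L = 0.39 g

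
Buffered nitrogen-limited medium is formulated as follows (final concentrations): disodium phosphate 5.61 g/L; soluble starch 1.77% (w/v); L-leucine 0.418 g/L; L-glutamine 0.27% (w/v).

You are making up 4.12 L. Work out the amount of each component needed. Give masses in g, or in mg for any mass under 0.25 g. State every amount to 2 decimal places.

Working volume: 4.12 L.
disodium phosphate: 5.61 g/L × 4.12 L = 23.11 g
soluble starch: 1.77 g per 100 mL × 4120 mL ÷ 100 = 72.92 g
L-leucine: 0.418 g/L × 4.12 L = 1.72 g
L-glutamine: 0.27 g per 100 mL × 4120 mL ÷ 100 = 11.12 g

disodium phosphate 23.11 g; soluble starch 72.92 g; L-leucine 1.72 g; L-glutamine 11.12 g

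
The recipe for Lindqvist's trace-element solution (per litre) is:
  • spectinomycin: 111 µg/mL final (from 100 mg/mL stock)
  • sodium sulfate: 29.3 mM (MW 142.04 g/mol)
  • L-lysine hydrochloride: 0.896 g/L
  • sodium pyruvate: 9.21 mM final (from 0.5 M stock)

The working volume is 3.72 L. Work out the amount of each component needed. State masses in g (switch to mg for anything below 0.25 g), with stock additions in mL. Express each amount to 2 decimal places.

spectinomycin 4.13 mL; sodium sulfate 15.48 g; L-lysine hydrochloride 3.33 g; sodium pyruvate 68.52 mL

Scale factor relative to 1 L: 3.72.
spectinomycin: V = C2·V2/C1 = 111 µg/mL × 3720 mL ÷ 100000 µg/mL = 4.13 mL
sodium sulfate: 29.3 mmol/L × 142.04 g/mol × 3.72 L ÷ 1000 = 15.48 g
L-lysine hydrochloride: 0.896 g/L × 3.72 L = 3.33 g
sodium pyruvate: C1V1 = C2V2 → 9.21 mM × 3720 mL ÷ 500 mM = 68.52 mL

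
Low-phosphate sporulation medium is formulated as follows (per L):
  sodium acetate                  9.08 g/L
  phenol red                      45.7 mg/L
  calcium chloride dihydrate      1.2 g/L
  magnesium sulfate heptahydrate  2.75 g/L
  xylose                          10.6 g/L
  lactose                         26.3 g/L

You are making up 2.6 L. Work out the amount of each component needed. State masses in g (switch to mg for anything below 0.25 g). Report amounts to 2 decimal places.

Working volume: 2.6 L.
sodium acetate: 9.08 g/L × 2.6 L = 23.61 g
phenol red: 45.7 mg/L × 2.6 L = 118.82 mg
calcium chloride dihydrate: 1.2 g/L × 2.6 L = 3.12 g
magnesium sulfate heptahydrate: 2.75 g/L × 2.6 L = 7.15 g
xylose: 10.6 g/L × 2.6 L = 27.56 g
lactose: 26.3 g/L × 2.6 L = 68.38 g

sodium acetate 23.61 g; phenol red 118.82 mg; calcium chloride dihydrate 3.12 g; magnesium sulfate heptahydrate 7.15 g; xylose 27.56 g; lactose 68.38 g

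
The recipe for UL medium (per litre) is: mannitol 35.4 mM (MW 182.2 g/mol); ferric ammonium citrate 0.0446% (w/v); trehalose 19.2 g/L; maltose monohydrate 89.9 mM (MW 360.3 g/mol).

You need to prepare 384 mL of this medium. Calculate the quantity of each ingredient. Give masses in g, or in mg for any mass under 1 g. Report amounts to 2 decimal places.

mannitol 2.48 g; ferric ammonium citrate 171.26 mg; trehalose 7.37 g; maltose monohydrate 12.44 g

Scale factor relative to 1 L: 0.384.
mannitol: 35.4 mmol/L × 182.2 g/mol × 0.384 L ÷ 1000 = 2.48 g
ferric ammonium citrate: 0.0446% w/v = 0.446 g/L → 0.446 × 0.384 L = 0.171264 g = 171.26 mg
trehalose: 19.2 g/L × 0.384 L = 7.37 g
maltose monohydrate: 89.9 mmol/L × 360.3 g/mol × 0.384 L ÷ 1000 = 12.44 g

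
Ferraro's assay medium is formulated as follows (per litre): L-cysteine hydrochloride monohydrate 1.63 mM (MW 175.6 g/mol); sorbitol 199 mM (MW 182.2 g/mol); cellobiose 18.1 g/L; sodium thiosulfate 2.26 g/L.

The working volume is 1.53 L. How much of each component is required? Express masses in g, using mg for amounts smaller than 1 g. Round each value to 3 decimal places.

L-cysteine hydrochloride monohydrate 437.929 mg; sorbitol 55.474 g; cellobiose 27.693 g; sodium thiosulfate 3.458 g

Scale factor relative to 1 L: 1.53.
L-cysteine hydrochloride monohydrate: 1.63 mmol/L × 175.6 mg/mmol × 1.53 L = 437.929 mg
sorbitol: 199 mmol/L × 182.2 g/mol × 1.53 L ÷ 1000 = 55.474 g
cellobiose: 18.1 g/L × 1.53 L = 27.693 g
sodium thiosulfate: 2.26 g/L × 1.53 L = 3.458 g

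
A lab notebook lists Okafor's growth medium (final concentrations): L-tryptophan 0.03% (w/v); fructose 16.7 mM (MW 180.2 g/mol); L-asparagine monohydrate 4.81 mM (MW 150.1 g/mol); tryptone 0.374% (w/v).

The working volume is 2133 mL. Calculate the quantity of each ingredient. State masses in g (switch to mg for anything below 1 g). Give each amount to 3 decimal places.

L-tryptophan 639.900 mg; fructose 6.419 g; L-asparagine monohydrate 1.540 g; tryptone 7.977 g

Working volume: 2133 mL = 2.133 L.
L-tryptophan: 0.03% w/v = 0.3 g/L → 0.3 × 2.133 L = 0.6399 g = 639.900 mg
fructose: 16.7 mmol/L × 180.2 g/mol × 2.133 L ÷ 1000 = 6.419 g
L-asparagine monohydrate: 4.81 mmol/L × 150.1 g/mol × 2.133 L ÷ 1000 = 1.540 g
tryptone: 0.374% w/v = 3.74 g/L → 3.74 × 2.133 L = 7.977 g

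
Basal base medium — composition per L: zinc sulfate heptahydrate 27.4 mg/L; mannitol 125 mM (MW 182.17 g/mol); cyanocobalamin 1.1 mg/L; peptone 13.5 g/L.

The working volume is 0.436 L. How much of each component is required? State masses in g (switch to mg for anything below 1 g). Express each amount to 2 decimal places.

zinc sulfate heptahydrate 11.95 mg; mannitol 9.93 g; cyanocobalamin 0.48 mg; peptone 5.89 g

Scale factor relative to 1 L: 0.436.
zinc sulfate heptahydrate: 27.4 mg/L × 0.436 L = 11.95 mg
mannitol: 125 mmol/L × 182.17 g/mol × 0.436 L ÷ 1000 = 9.93 g
cyanocobalamin: 1.1 mg/L × 0.436 L = 0.48 mg
peptone: 13.5 g/L × 0.436 L = 5.89 g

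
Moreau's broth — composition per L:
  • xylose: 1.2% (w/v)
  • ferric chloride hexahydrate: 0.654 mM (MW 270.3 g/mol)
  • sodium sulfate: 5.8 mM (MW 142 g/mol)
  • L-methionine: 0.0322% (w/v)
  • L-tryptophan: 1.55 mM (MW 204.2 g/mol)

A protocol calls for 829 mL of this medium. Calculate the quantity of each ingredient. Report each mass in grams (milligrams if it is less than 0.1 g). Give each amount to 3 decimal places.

Scale factor relative to 1 L: 0.829.
xylose: 1.2 g per 100 mL × 829 mL ÷ 100 = 9.948 g
ferric chloride hexahydrate: 0.654 mmol/L × 270.3 g/mol × 0.829 L ÷ 1000 = 0.147 g
sodium sulfate: 5.8 mmol/L × 142 g/mol × 0.829 L ÷ 1000 = 0.683 g
L-methionine: 0.0322 g per 100 mL × 829 mL ÷ 100 = 0.267 g
L-tryptophan: 1.55 mmol/L × 204.2 g/mol × 0.829 L ÷ 1000 = 0.262 g

xylose 9.948 g; ferric chloride hexahydrate 0.147 g; sodium sulfate 0.683 g; L-methionine 0.267 g; L-tryptophan 0.262 g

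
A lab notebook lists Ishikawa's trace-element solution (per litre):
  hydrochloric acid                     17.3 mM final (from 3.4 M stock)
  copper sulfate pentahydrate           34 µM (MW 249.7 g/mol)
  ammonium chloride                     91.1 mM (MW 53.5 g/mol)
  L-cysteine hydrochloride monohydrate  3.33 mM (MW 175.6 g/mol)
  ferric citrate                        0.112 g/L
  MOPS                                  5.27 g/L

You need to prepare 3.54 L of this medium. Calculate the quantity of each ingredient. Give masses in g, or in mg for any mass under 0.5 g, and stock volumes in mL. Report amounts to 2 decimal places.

Scale factor relative to 1 L: 3.54.
hydrochloric acid: C1V1 = C2V2 → 17.3 mM × 3540 mL ÷ 3400 mM = 18.01 mL
copper sulfate pentahydrate: 34 µmol/L × 249.7 g/mol × 3.54 L ÷ 1000 = 30.05 mg
ammonium chloride: 91.1 mmol/L × 53.5 g/mol × 3.54 L ÷ 1000 = 17.25 g
L-cysteine hydrochloride monohydrate: 3.33 mmol/L × 175.6 g/mol × 3.54 L ÷ 1000 = 2.07 g
ferric citrate: 0.112 g/L × 3.54 L = 0.39648 g = 396.48 mg
MOPS: 5.27 g/L × 3.54 L = 18.66 g

hydrochloric acid 18.01 mL; copper sulfate pentahydrate 30.05 mg; ammonium chloride 17.25 g; L-cysteine hydrochloride monohydrate 2.07 g; ferric citrate 396.48 mg; MOPS 18.66 g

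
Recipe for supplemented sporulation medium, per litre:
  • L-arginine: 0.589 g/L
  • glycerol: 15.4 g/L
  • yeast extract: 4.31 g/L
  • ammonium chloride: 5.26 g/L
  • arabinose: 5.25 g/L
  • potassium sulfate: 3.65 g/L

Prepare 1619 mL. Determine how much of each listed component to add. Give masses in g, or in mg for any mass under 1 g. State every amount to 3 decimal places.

L-arginine 953.591 mg; glycerol 24.933 g; yeast extract 6.978 g; ammonium chloride 8.516 g; arabinose 8.500 g; potassium sulfate 5.909 g

Target volume = 1619 mL = 1.619 L.
L-arginine: 0.589 g/L × 1.619 L = 0.953591 g = 953.591 mg
glycerol: 15.4 g/L × 1.619 L = 24.933 g
yeast extract: 4.31 g/L × 1.619 L = 6.978 g
ammonium chloride: 5.26 g/L × 1.619 L = 8.516 g
arabinose: 5.25 g/L × 1.619 L = 8.500 g
potassium sulfate: 3.65 g/L × 1.619 L = 5.909 g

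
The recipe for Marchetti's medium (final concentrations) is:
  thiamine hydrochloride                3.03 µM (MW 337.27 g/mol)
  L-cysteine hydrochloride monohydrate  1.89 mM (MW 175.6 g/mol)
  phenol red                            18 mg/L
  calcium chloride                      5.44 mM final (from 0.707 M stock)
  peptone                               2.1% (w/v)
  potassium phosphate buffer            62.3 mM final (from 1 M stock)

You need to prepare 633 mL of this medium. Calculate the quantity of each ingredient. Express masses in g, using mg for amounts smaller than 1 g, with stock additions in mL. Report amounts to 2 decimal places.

thiamine hydrochloride 0.65 mg; L-cysteine hydrochloride monohydrate 210.08 mg; phenol red 11.39 mg; calcium chloride 4.87 mL; peptone 13.29 g; potassium phosphate buffer 39.44 mL

Scale factor relative to 1 L: 0.633.
thiamine hydrochloride: 3.03 µmol/L × 337.27 g/mol × 0.633 L ÷ 1000 = 0.65 mg
L-cysteine hydrochloride monohydrate: 1.89 mmol/L × 175.6 mg/mmol × 0.633 L = 210.08 mg
phenol red: 18 mg/L × 0.633 L = 11.39 mg
calcium chloride: V = C2·V2/C1 = 5.44 mM × 633 mL ÷ 707 mM = 4.87 mL
peptone: 2.1 g per 100 mL × 633 mL ÷ 100 = 13.29 g
potassium phosphate buffer: C1V1 = C2V2 → 62.3 mM × 633 mL ÷ 1000 mM = 39.44 mL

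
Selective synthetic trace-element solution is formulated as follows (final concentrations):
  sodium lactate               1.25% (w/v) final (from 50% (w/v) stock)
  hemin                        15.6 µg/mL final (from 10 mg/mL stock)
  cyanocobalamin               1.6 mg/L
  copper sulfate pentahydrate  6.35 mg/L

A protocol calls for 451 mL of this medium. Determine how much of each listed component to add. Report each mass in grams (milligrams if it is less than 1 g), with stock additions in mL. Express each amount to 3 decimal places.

sodium lactate 11.275 mL; hemin 0.704 mL; cyanocobalamin 0.722 mg; copper sulfate pentahydrate 2.864 mg

Target volume = 451 mL = 0.451 L.
sodium lactate: dilute stock: 1.25% ÷ 50% × 451 mL = 11.275 mL
hemin: V = C2·V2/C1 = 15.6 µg/mL × 451 mL ÷ 10000 µg/mL = 0.704 mL
cyanocobalamin: 1.6 mg/L × 0.451 L = 0.722 mg
copper sulfate pentahydrate: 6.35 mg/L × 0.451 L = 2.864 mg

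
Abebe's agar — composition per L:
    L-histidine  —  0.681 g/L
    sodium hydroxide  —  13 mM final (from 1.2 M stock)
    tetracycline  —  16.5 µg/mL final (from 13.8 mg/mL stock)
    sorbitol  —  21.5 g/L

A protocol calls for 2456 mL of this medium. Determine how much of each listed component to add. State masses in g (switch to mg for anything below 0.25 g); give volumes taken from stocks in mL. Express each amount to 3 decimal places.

Working volume: 2456 mL = 2.456 L.
L-histidine: 0.681 g/L × 2.456 L = 1.673 g
sodium hydroxide: V = C2·V2/C1 = 13 mM × 2456 mL ÷ 1200 mM = 26.607 mL
tetracycline: C1V1 = C2V2 → 16.5 µg/mL × 2456 mL ÷ 13800 µg/mL = 2.937 mL
sorbitol: 21.5 g/L × 2.456 L = 52.804 g

L-histidine 1.673 g; sodium hydroxide 26.607 mL; tetracycline 2.937 mL; sorbitol 52.804 g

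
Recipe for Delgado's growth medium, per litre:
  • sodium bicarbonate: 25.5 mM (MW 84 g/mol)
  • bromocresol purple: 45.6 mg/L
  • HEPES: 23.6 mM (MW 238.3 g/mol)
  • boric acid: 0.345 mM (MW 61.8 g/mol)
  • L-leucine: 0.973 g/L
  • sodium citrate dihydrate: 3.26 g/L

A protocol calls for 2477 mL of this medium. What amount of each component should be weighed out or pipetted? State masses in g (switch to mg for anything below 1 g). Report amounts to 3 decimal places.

sodium bicarbonate 5.306 g; bromocresol purple 112.951 mg; HEPES 13.930 g; boric acid 52.812 mg; L-leucine 2.410 g; sodium citrate dihydrate 8.075 g

Target volume = 2477 mL = 2.477 L.
sodium bicarbonate: 25.5 mmol/L × 84 g/mol × 2.477 L ÷ 1000 = 5.306 g
bromocresol purple: 45.6 mg/L × 2.477 L = 112.951 mg
HEPES: 23.6 mmol/L × 238.3 g/mol × 2.477 L ÷ 1000 = 13.930 g
boric acid: 0.345 mmol/L × 61.8 mg/mmol × 2.477 L = 52.812 mg
L-leucine: 0.973 g/L × 2.477 L = 2.410 g
sodium citrate dihydrate: 3.26 g/L × 2.477 L = 8.075 g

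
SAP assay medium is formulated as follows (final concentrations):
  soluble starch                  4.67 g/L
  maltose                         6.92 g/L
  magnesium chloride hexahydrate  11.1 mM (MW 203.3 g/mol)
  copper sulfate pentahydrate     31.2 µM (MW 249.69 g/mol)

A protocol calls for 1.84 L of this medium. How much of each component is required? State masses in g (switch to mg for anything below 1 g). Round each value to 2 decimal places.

soluble starch 8.59 g; maltose 12.73 g; magnesium chloride hexahydrate 4.15 g; copper sulfate pentahydrate 14.33 mg

Scale factor relative to 1 L: 1.84.
soluble starch: 4.67 g/L × 1.84 L = 8.59 g
maltose: 6.92 g/L × 1.84 L = 12.73 g
magnesium chloride hexahydrate: 11.1 mmol/L × 203.3 g/mol × 1.84 L ÷ 1000 = 4.15 g
copper sulfate pentahydrate: 31.2 µmol/L × 249.69 g/mol × 1.84 L ÷ 1000 = 14.33 mg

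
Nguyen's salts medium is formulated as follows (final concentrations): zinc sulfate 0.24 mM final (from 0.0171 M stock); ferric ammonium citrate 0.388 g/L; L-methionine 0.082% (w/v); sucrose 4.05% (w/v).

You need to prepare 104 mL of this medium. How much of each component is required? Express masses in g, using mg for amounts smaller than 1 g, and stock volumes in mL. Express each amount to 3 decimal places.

zinc sulfate 1.460 mL; ferric ammonium citrate 40.352 mg; L-methionine 85.280 mg; sucrose 4.212 g

Scale factor relative to 1 L: 0.104.
zinc sulfate: V = C2·V2/C1 = 0.24 mM × 104 mL ÷ 17.1 mM = 1.460 mL
ferric ammonium citrate: 0.388 g/L × 0.104 L = 0.040352 g = 40.352 mg
L-methionine: 0.082 g per 100 mL × 104 mL ÷ 100 = 0.08528 g = 85.280 mg
sucrose: 4.05% w/v = 40.5 g/L → 40.5 × 0.104 L = 4.212 g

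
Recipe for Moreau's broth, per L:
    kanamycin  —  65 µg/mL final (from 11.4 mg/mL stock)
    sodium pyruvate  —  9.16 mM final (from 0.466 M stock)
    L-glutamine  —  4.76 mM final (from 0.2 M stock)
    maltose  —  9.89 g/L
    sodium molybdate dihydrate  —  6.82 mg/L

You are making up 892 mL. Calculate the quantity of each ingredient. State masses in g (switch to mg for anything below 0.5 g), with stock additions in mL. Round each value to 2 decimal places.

Working volume: 892 mL = 0.892 L.
kanamycin: V = C2·V2/C1 = 65 µg/mL × 892 mL ÷ 11400 µg/mL = 5.09 mL
sodium pyruvate: V = C2·V2/C1 = 9.16 mM × 892 mL ÷ 466 mM = 17.53 mL
L-glutamine: C1V1 = C2V2 → 4.76 mM × 892 mL ÷ 200 mM = 21.23 mL
maltose: 9.89 g/L × 0.892 L = 8.82 g
sodium molybdate dihydrate: 6.82 mg/L × 0.892 L = 6.08 mg

kanamycin 5.09 mL; sodium pyruvate 17.53 mL; L-glutamine 21.23 mL; maltose 8.82 g; sodium molybdate dihydrate 6.08 mg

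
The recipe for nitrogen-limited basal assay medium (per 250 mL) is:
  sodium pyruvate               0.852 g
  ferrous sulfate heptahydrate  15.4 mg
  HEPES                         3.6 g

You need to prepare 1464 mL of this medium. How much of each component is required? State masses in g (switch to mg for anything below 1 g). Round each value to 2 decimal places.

sodium pyruvate 4.99 g; ferrous sulfate heptahydrate 90.18 mg; HEPES 21.08 g

Ratio of target to recipe volume: 1464 / 250 = 5.856.
sodium pyruvate: 0.852 g × (1464 mL / 250 mL) = 4.99 g
ferrous sulfate heptahydrate: 15.4 mg × (1464 mL / 250 mL) = 90.18 mg
HEPES: 3.6 g × (1464 mL / 250 mL) = 21.08 g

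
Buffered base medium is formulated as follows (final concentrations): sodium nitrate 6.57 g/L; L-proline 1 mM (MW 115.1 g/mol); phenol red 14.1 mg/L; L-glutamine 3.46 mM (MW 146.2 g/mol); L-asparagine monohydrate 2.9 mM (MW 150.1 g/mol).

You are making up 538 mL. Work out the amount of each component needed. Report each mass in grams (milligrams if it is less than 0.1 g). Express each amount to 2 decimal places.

Scale factor relative to 1 L: 0.538.
sodium nitrate: 6.57 g/L × 0.538 L = 3.53 g
L-proline: 1 mmol/L × 115.1 mg/mmol × 0.538 L = 61.92 mg
phenol red: 14.1 mg/L × 0.538 L = 7.59 mg
L-glutamine: 3.46 mmol/L × 146.2 g/mol × 0.538 L ÷ 1000 = 0.27 g
L-asparagine monohydrate: 2.9 mmol/L × 150.1 g/mol × 0.538 L ÷ 1000 = 0.23 g

sodium nitrate 3.53 g; L-proline 61.92 mg; phenol red 7.59 mg; L-glutamine 0.27 g; L-asparagine monohydrate 0.23 g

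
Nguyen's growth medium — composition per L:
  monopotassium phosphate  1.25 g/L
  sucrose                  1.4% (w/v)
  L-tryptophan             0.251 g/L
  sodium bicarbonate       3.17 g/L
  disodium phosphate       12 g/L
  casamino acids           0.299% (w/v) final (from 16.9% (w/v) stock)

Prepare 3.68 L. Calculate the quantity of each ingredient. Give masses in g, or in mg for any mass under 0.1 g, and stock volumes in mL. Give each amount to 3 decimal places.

monopotassium phosphate 4.600 g; sucrose 51.520 g; L-tryptophan 0.924 g; sodium bicarbonate 11.666 g; disodium phosphate 44.160 g; casamino acids 65.108 mL

Working volume: 3.68 L.
monopotassium phosphate: 1.25 g/L × 3.68 L = 4.600 g
sucrose: 1.4 g per 100 mL × 3680 mL ÷ 100 = 51.520 g
L-tryptophan: 0.251 g/L × 3.68 L = 0.924 g
sodium bicarbonate: 3.17 g/L × 3.68 L = 11.666 g
disodium phosphate: 12 g/L × 3.68 L = 44.160 g
casamino acids: C1V1 = C2V2 → 0.299% ÷ 16.9% × 3680 mL = 65.108 mL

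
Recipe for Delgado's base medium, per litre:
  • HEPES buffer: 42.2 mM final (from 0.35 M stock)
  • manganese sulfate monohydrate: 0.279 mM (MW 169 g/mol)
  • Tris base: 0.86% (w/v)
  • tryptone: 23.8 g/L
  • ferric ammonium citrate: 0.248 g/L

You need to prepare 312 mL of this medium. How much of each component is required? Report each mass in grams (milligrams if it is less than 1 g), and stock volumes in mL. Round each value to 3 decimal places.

HEPES buffer 37.618 mL; manganese sulfate monohydrate 14.711 mg; Tris base 2.683 g; tryptone 7.426 g; ferric ammonium citrate 77.376 mg

Target volume = 312 mL = 0.312 L.
HEPES buffer: C1V1 = C2V2 → 42.2 mM × 312 mL ÷ 350 mM = 37.618 mL
manganese sulfate monohydrate: 0.279 mmol/L × 169 mg/mmol × 0.312 L = 14.711 mg
Tris base: 0.86% w/v = 8.6 g/L → 8.6 × 0.312 L = 2.683 g
tryptone: 23.8 g/L × 0.312 L = 7.426 g
ferric ammonium citrate: 0.248 g/L × 0.312 L = 0.077376 g = 77.376 mg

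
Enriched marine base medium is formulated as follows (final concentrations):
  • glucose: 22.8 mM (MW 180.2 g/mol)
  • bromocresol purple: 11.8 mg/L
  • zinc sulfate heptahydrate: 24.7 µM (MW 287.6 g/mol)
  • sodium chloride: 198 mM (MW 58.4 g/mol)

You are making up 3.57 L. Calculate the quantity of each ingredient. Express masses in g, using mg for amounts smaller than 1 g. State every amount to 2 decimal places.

Working volume: 3.57 L.
glucose: 22.8 mmol/L × 180.2 g/mol × 3.57 L ÷ 1000 = 14.67 g
bromocresol purple: 11.8 mg/L × 3.57 L = 42.13 mg
zinc sulfate heptahydrate: 24.7 µmol/L × 287.6 g/mol × 3.57 L ÷ 1000 = 25.36 mg
sodium chloride: 198 mmol/L × 58.4 g/mol × 3.57 L ÷ 1000 = 41.28 g

glucose 14.67 g; bromocresol purple 42.13 mg; zinc sulfate heptahydrate 25.36 mg; sodium chloride 41.28 g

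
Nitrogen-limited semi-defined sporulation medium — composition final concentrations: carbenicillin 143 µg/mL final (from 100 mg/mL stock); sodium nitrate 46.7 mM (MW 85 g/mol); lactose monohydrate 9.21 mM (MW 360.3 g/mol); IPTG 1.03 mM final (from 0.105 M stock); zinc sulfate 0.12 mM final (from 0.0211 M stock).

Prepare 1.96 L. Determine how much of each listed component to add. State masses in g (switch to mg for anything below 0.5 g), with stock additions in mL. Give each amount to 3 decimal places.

Scale factor relative to 1 L: 1.96.
carbenicillin: V = C2·V2/C1 = 143 µg/mL × 1960 mL ÷ 100000 µg/mL = 2.803 mL
sodium nitrate: 46.7 mmol/L × 85 g/mol × 1.96 L ÷ 1000 = 7.780 g
lactose monohydrate: 9.21 mmol/L × 360.3 g/mol × 1.96 L ÷ 1000 = 6.504 g
IPTG: dilute stock: 1.03 mM × 1960 mL ÷ 105 mM = 19.227 mL
zinc sulfate: C1V1 = C2V2 → 0.12 mM × 1960 mL ÷ 21.1 mM = 11.147 mL

carbenicillin 2.803 mL; sodium nitrate 7.780 g; lactose monohydrate 6.504 g; IPTG 19.227 mL; zinc sulfate 11.147 mL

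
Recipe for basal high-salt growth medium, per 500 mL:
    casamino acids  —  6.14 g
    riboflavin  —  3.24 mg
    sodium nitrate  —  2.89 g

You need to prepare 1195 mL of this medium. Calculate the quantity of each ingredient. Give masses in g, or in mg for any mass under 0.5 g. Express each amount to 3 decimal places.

Ratio of target to recipe volume: 1195 / 500 = 2.39.
casamino acids: 6.14 g × (1195 mL / 500 mL) = 14.675 g
riboflavin: 3.24 mg × (1195 mL / 500 mL) = 7.744 mg
sodium nitrate: 2.89 g × (1195 mL / 500 mL) = 6.907 g

casamino acids 14.675 g; riboflavin 7.744 mg; sodium nitrate 6.907 g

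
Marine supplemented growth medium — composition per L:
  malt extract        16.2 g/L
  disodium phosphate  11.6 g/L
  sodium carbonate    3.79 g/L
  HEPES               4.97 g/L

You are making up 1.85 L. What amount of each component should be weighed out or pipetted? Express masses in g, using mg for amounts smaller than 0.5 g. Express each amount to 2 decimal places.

Working volume: 1.85 L.
malt extract: 16.2 g/L × 1.85 L = 29.97 g
disodium phosphate: 11.6 g/L × 1.85 L = 21.46 g
sodium carbonate: 3.79 g/L × 1.85 L = 7.01 g
HEPES: 4.97 g/L × 1.85 L = 9.19 g

malt extract 29.97 g; disodium phosphate 21.46 g; sodium carbonate 7.01 g; HEPES 9.19 g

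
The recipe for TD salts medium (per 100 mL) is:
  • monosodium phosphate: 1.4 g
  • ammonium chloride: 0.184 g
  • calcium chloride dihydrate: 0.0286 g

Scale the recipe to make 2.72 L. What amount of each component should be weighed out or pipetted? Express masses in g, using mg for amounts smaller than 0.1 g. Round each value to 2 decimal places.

monosodium phosphate 38.08 g; ammonium chloride 5.00 g; calcium chloride dihydrate 0.78 g

Ratio of target to recipe volume: 2720 / 100 = 27.2.
monosodium phosphate: 1.4 g × (2720 mL / 100 mL) = 38.08 g
ammonium chloride: 0.184 g × (2720 mL / 100 mL) = 5.00 g
calcium chloride dihydrate: 0.0286 g × (2720 mL / 100 mL) = 0.78 g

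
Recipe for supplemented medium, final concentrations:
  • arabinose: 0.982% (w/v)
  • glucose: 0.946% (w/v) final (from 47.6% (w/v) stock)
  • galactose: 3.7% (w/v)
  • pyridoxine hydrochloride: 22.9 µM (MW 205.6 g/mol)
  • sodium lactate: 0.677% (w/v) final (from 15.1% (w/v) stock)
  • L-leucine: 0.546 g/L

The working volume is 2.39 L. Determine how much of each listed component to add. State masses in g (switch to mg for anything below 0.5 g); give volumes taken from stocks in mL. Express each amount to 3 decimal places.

Working volume: 2.39 L.
arabinose: 0.982% w/v = 9.82 g/L → 9.82 × 2.39 L = 23.470 g
glucose: dilute stock: 0.946% ÷ 47.6% × 2390 mL = 47.499 mL
galactose: 3.7% w/v = 37 g/L → 37 × 2.39 L = 88.430 g
pyridoxine hydrochloride: 22.9 µmol/L × 205.6 g/mol × 2.39 L ÷ 1000 = 11.253 mg
sodium lactate: V = C2·V2/C1 = 0.677% ÷ 15.1% × 2390 mL = 107.154 mL
L-leucine: 0.546 g/L × 2.39 L = 1.305 g

arabinose 23.470 g; glucose 47.499 mL; galactose 88.430 g; pyridoxine hydrochloride 11.253 mg; sodium lactate 107.154 mL; L-leucine 1.305 g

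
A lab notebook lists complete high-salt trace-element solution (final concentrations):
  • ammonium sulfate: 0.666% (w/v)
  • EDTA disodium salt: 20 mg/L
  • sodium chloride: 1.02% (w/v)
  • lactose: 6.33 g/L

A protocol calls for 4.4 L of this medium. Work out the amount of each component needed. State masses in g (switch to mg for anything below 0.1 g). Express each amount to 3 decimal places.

ammonium sulfate 29.304 g; EDTA disodium salt 88.000 mg; sodium chloride 44.880 g; lactose 27.852 g

Working volume: 4.4 L.
ammonium sulfate: 0.666% w/v = 6.66 g/L → 6.66 × 4.4 L = 29.304 g
EDTA disodium salt: 20 mg/L × 4.4 L = 88.000 mg
sodium chloride: 1.02 g per 100 mL × 4400 mL ÷ 100 = 44.880 g
lactose: 6.33 g/L × 4.4 L = 27.852 g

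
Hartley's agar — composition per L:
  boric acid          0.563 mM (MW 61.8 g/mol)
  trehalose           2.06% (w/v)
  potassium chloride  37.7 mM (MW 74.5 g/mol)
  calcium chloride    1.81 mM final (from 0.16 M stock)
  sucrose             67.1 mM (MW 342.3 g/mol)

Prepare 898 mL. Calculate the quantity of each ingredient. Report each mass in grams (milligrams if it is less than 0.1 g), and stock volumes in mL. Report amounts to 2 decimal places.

Target volume = 898 mL = 0.898 L.
boric acid: 0.563 mmol/L × 61.8 mg/mmol × 0.898 L = 31.24 mg
trehalose: 2.06% w/v = 20.6 g/L → 20.6 × 0.898 L = 18.50 g
potassium chloride: 37.7 mmol/L × 74.5 g/mol × 0.898 L ÷ 1000 = 2.52 g
calcium chloride: V = C2·V2/C1 = 1.81 mM × 898 mL ÷ 160 mM = 10.16 mL
sucrose: 67.1 mmol/L × 342.3 g/mol × 0.898 L ÷ 1000 = 20.63 g

boric acid 31.24 mg; trehalose 18.50 g; potassium chloride 2.52 g; calcium chloride 10.16 mL; sucrose 20.63 g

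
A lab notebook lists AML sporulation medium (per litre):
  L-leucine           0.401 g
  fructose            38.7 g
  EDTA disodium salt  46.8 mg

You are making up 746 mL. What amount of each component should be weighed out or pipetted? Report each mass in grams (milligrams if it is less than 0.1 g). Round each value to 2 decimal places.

L-leucine 0.30 g; fructose 28.87 g; EDTA disodium salt 34.91 mg

Scale factor = 746 mL / 1000 mL = 0.746.
L-leucine: 0.401 g × (746 mL / 1000 mL) = 0.30 g
fructose: 38.7 g × (746 mL / 1000 mL) = 28.87 g
EDTA disodium salt: 46.8 mg × (746 mL / 1000 mL) = 34.91 mg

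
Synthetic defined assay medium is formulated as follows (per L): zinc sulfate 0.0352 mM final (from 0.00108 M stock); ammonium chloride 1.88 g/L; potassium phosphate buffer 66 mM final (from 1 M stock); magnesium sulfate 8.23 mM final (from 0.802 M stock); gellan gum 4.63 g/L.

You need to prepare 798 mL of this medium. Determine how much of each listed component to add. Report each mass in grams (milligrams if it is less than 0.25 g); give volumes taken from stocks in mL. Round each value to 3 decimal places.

Scale factor relative to 1 L: 0.798.
zinc sulfate: C1V1 = C2V2 → 0.0352 mM × 798 mL ÷ 1.08 mM = 26.009 mL
ammonium chloride: 1.88 g/L × 0.798 L = 1.500 g
potassium phosphate buffer: dilute stock: 66 mM × 798 mL ÷ 1000 mM = 52.668 mL
magnesium sulfate: dilute stock: 8.23 mM × 798 mL ÷ 802 mM = 8.189 mL
gellan gum: 4.63 g/L × 0.798 L = 3.695 g

zinc sulfate 26.009 mL; ammonium chloride 1.500 g; potassium phosphate buffer 52.668 mL; magnesium sulfate 8.189 mL; gellan gum 3.695 g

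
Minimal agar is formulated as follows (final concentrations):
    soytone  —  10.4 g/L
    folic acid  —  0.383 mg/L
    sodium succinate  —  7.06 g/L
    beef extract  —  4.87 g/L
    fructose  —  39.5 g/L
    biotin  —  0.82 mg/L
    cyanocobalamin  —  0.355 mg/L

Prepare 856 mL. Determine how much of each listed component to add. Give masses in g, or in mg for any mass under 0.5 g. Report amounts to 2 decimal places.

Target volume = 856 mL = 0.856 L.
soytone: 10.4 g/L × 0.856 L = 8.90 g
folic acid: 0.383 mg/L × 0.856 L = 0.33 mg
sodium succinate: 7.06 g/L × 0.856 L = 6.04 g
beef extract: 4.87 g/L × 0.856 L = 4.17 g
fructose: 39.5 g/L × 0.856 L = 33.81 g
biotin: 0.82 mg/L × 0.856 L = 0.70 mg
cyanocobalamin: 0.355 mg/L × 0.856 L = 0.30 mg

soytone 8.90 g; folic acid 0.33 mg; sodium succinate 6.04 g; beef extract 4.17 g; fructose 33.81 g; biotin 0.70 mg; cyanocobalamin 0.30 mg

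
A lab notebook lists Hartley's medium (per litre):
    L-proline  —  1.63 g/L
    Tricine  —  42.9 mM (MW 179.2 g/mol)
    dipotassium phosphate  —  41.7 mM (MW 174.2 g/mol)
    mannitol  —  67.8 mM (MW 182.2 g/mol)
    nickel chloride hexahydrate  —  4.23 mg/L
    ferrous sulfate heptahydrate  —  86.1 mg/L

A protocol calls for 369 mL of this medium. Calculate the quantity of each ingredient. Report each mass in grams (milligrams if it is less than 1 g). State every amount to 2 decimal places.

Working volume: 369 mL = 0.369 L.
L-proline: 1.63 g/L × 0.369 L = 0.60147 g = 601.47 mg
Tricine: 42.9 mmol/L × 179.2 g/mol × 0.369 L ÷ 1000 = 2.84 g
dipotassium phosphate: 41.7 mmol/L × 174.2 g/mol × 0.369 L ÷ 1000 = 2.68 g
mannitol: 67.8 mmol/L × 182.2 g/mol × 0.369 L ÷ 1000 = 4.56 g
nickel chloride hexahydrate: 4.23 mg/L × 0.369 L = 1.56 mg
ferrous sulfate heptahydrate: 86.1 mg/L × 0.369 L = 31.77 mg

L-proline 601.47 mg; Tricine 2.84 g; dipotassium phosphate 2.68 g; mannitol 4.56 g; nickel chloride hexahydrate 1.56 mg; ferrous sulfate heptahydrate 31.77 mg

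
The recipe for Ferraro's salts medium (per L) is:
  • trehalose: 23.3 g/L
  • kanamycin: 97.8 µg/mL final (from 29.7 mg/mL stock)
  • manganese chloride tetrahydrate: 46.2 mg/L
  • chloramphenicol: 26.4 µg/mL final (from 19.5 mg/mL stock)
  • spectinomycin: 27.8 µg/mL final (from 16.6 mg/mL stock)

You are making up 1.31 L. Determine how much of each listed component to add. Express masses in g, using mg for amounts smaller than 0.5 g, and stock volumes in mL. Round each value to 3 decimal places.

trehalose 30.523 g; kanamycin 4.314 mL; manganese chloride tetrahydrate 60.522 mg; chloramphenicol 1.774 mL; spectinomycin 2.194 mL

Working volume: 1.31 L.
trehalose: 23.3 g/L × 1.31 L = 30.523 g
kanamycin: V = C2·V2/C1 = 97.8 µg/mL × 1310 mL ÷ 29700 µg/mL = 4.314 mL
manganese chloride tetrahydrate: 46.2 mg/L × 1.31 L = 60.522 mg
chloramphenicol: C1V1 = C2V2 → 26.4 µg/mL × 1310 mL ÷ 19500 µg/mL = 1.774 mL
spectinomycin: C1V1 = C2V2 → 27.8 µg/mL × 1310 mL ÷ 16600 µg/mL = 2.194 mL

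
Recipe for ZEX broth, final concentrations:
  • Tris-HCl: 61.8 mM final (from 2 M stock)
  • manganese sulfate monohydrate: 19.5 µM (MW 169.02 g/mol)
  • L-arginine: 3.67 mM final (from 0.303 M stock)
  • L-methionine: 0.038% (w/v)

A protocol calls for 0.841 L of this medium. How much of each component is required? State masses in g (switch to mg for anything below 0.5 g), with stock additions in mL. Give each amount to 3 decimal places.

Scale factor relative to 1 L: 0.841.
Tris-HCl: dilute stock: 61.8 mM × 841 mL ÷ 2000 mM = 25.987 mL
manganese sulfate monohydrate: 19.5 µmol/L × 169.02 g/mol × 0.841 L ÷ 1000 = 2.772 mg
L-arginine: V = C2·V2/C1 = 3.67 mM × 841 mL ÷ 303 mM = 10.186 mL
L-methionine: 0.038% w/v = 0.38 g/L → 0.38 × 0.841 L = 0.31958 g = 319.580 mg

Tris-HCl 25.987 mL; manganese sulfate monohydrate 2.772 mg; L-arginine 10.186 mL; L-methionine 319.580 mg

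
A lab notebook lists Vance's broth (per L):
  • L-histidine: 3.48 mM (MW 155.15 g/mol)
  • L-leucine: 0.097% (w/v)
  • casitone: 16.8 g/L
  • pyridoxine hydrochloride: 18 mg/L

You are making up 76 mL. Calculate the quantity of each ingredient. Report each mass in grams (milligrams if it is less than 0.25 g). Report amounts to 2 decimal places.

L-histidine 41.03 mg; L-leucine 73.72 mg; casitone 1.28 g; pyridoxine hydrochloride 1.37 mg

Scale factor relative to 1 L: 0.076.
L-histidine: 3.48 mmol/L × 155.15 mg/mmol × 0.076 L = 41.03 mg
L-leucine: 0.097 g per 100 mL × 76 mL ÷ 100 = 0.07372 g = 73.72 mg
casitone: 16.8 g/L × 0.076 L = 1.28 g
pyridoxine hydrochloride: 18 mg/L × 0.076 L = 1.37 mg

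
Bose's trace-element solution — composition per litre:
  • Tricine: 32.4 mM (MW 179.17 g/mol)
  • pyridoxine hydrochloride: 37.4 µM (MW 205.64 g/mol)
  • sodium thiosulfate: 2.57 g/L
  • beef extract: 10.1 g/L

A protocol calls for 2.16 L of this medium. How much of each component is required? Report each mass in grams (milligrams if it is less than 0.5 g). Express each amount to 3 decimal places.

Tricine 12.539 g; pyridoxine hydrochloride 16.612 mg; sodium thiosulfate 5.551 g; beef extract 21.816 g

Working volume: 2.16 L.
Tricine: 32.4 mmol/L × 179.17 g/mol × 2.16 L ÷ 1000 = 12.539 g
pyridoxine hydrochloride: 37.4 µmol/L × 205.64 g/mol × 2.16 L ÷ 1000 = 16.612 mg
sodium thiosulfate: 2.57 g/L × 2.16 L = 5.551 g
beef extract: 10.1 g/L × 2.16 L = 21.816 g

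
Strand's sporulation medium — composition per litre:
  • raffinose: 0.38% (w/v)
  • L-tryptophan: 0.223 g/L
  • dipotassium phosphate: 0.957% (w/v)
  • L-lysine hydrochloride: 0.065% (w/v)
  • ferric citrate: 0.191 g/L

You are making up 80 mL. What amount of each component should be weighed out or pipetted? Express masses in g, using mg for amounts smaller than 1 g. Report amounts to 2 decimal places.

Working volume: 80 mL = 0.08 L.
raffinose: 0.38 g per 100 mL × 80 mL ÷ 100 = 0.304 g = 304.00 mg
L-tryptophan: 0.223 g/L × 0.08 L = 0.01784 g = 17.84 mg
dipotassium phosphate: 0.957% w/v = 9.57 g/L → 9.57 × 0.08 L = 0.7656 g = 765.60 mg
L-lysine hydrochloride: 0.065% w/v = 0.65 g/L → 0.65 × 0.08 L = 0.052 g = 52.00 mg
ferric citrate: 0.191 g/L × 0.08 L = 0.01528 g = 15.28 mg

raffinose 304.00 mg; L-tryptophan 17.84 mg; dipotassium phosphate 765.60 mg; L-lysine hydrochloride 52.00 mg; ferric citrate 15.28 mg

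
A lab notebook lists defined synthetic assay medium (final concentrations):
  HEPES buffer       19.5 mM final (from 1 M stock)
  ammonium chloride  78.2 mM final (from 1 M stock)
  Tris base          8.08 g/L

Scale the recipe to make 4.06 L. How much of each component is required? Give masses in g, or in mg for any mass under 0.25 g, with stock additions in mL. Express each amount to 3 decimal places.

HEPES buffer 79.170 mL; ammonium chloride 317.492 mL; Tris base 32.805 g

Scale factor relative to 1 L: 4.06.
HEPES buffer: C1V1 = C2V2 → 19.5 mM × 4060 mL ÷ 1000 mM = 79.170 mL
ammonium chloride: C1V1 = C2V2 → 78.2 mM × 4060 mL ÷ 1000 mM = 317.492 mL
Tris base: 8.08 g/L × 4.06 L = 32.805 g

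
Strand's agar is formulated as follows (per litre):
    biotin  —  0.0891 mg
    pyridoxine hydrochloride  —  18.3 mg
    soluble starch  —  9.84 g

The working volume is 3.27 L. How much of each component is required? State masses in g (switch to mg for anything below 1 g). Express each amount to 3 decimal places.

biotin 0.291 mg; pyridoxine hydrochloride 59.841 mg; soluble starch 32.177 g

Scale factor = 3270 mL / 1000 mL = 3.27.
biotin: 0.0891 mg × (3270 mL / 1000 mL) = 0.291 mg
pyridoxine hydrochloride: 18.3 mg × (3270 mL / 1000 mL) = 59.841 mg
soluble starch: 9.84 g × (3270 mL / 1000 mL) = 32.177 g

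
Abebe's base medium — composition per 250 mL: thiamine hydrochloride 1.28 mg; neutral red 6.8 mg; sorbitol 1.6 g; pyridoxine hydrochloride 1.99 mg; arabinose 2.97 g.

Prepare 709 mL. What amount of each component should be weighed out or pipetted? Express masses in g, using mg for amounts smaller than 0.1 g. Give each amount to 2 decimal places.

thiamine hydrochloride 3.63 mg; neutral red 19.28 mg; sorbitol 4.54 g; pyridoxine hydrochloride 5.64 mg; arabinose 8.42 g

Scale factor = 709 mL / 250 mL = 2.836.
thiamine hydrochloride: 1.28 mg × (709 mL / 250 mL) = 3.63 mg
neutral red: 6.8 mg × (709 mL / 250 mL) = 19.28 mg
sorbitol: 1.6 g × (709 mL / 250 mL) = 4.54 g
pyridoxine hydrochloride: 1.99 mg × (709 mL / 250 mL) = 5.64 mg
arabinose: 2.97 g × (709 mL / 250 mL) = 8.42 g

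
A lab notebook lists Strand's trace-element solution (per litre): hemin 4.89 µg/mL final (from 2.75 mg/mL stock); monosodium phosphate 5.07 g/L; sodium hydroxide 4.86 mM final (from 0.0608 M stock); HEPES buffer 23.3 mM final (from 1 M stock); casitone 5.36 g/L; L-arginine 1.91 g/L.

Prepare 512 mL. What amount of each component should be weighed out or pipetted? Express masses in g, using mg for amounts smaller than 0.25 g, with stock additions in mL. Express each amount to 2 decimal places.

hemin 0.91 mL; monosodium phosphate 2.60 g; sodium hydroxide 40.93 mL; HEPES buffer 11.93 mL; casitone 2.74 g; L-arginine 0.98 g

Working volume: 512 mL = 0.512 L.
hemin: C1V1 = C2V2 → 4.89 µg/mL × 512 mL ÷ 2750 µg/mL = 0.91 mL
monosodium phosphate: 5.07 g/L × 0.512 L = 2.60 g
sodium hydroxide: V = C2·V2/C1 = 4.86 mM × 512 mL ÷ 60.8 mM = 40.93 mL
HEPES buffer: V = C2·V2/C1 = 23.3 mM × 512 mL ÷ 1000 mM = 11.93 mL
casitone: 5.36 g/L × 0.512 L = 2.74 g
L-arginine: 1.91 g/L × 0.512 L = 0.98 g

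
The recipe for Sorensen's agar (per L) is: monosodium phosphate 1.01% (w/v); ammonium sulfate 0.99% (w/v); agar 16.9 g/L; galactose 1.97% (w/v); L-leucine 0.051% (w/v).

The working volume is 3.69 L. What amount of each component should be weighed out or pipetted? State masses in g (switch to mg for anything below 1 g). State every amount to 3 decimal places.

monosodium phosphate 37.269 g; ammonium sulfate 36.531 g; agar 62.361 g; galactose 72.693 g; L-leucine 1.882 g

Scale factor relative to 1 L: 3.69.
monosodium phosphate: 1.01% w/v = 10.1 g/L → 10.1 × 3.69 L = 37.269 g
ammonium sulfate: 0.99 g per 100 mL × 3690 mL ÷ 100 = 36.531 g
agar: 16.9 g/L × 3.69 L = 62.361 g
galactose: 1.97 g per 100 mL × 3690 mL ÷ 100 = 72.693 g
L-leucine: 0.051 g per 100 mL × 3690 mL ÷ 100 = 1.882 g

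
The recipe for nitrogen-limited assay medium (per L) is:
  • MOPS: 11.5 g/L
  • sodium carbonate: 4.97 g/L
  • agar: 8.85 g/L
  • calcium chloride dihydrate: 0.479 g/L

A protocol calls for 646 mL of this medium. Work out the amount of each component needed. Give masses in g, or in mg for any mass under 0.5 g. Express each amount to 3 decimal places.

Working volume: 646 mL = 0.646 L.
MOPS: 11.5 g/L × 0.646 L = 7.429 g
sodium carbonate: 4.97 g/L × 0.646 L = 3.211 g
agar: 8.85 g/L × 0.646 L = 5.717 g
calcium chloride dihydrate: 0.479 g/L × 0.646 L = 0.309434 g = 309.434 mg

MOPS 7.429 g; sodium carbonate 3.211 g; agar 5.717 g; calcium chloride dihydrate 309.434 mg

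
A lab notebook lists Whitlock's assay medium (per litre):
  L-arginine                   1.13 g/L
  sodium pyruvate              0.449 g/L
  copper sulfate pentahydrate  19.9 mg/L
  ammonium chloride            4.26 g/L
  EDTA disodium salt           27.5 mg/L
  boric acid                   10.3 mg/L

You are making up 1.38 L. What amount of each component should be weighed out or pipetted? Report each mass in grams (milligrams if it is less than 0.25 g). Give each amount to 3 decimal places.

L-arginine 1.559 g; sodium pyruvate 0.620 g; copper sulfate pentahydrate 27.462 mg; ammonium chloride 5.879 g; EDTA disodium salt 37.950 mg; boric acid 14.214 mg

Working volume: 1.38 L.
L-arginine: 1.13 g/L × 1.38 L = 1.559 g
sodium pyruvate: 0.449 g/L × 1.38 L = 0.620 g
copper sulfate pentahydrate: 19.9 mg/L × 1.38 L = 27.462 mg
ammonium chloride: 4.26 g/L × 1.38 L = 5.879 g
EDTA disodium salt: 27.5 mg/L × 1.38 L = 37.950 mg
boric acid: 10.3 mg/L × 1.38 L = 14.214 mg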